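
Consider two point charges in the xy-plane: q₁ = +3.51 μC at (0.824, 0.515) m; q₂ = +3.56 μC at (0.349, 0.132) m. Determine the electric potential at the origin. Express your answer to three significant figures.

1.18×10⁵ V

Electric potential is a scalar, so the contributions from each charge add algebraically: V = Σ kqᵢ/rᵢ.
Distances from the field point to each charge: r₁ = 0.972 m, r₂ = 0.373 m.
V = k[(3.51×10⁻⁶)/(0.972) + (3.56×10⁻⁶)/(0.373)] = 1.18×10⁵ V.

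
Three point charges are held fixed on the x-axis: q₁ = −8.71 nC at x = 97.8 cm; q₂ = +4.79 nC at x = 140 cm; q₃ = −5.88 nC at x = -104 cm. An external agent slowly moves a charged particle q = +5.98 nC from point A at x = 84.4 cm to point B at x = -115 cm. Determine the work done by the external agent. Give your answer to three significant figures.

2.06×10⁻⁷ J

For quasistatic motion the external work equals the change in potential energy: W_ext = qΔV = q(V_B − V_A).
At A: distances to the source charges are 0.134 m, 0.556 m, 1.88 m; V_A = Σ kqᵢ/rᵢ = -535 V.
At B: distances to the source charges are 2.13 m, 2.55 m, 0.110 m; V_B = Σ kqᵢ/rᵢ = -500 V.
ΔV = V_B − V_A = 34.5 V.
W_ext = qΔV = (5.98×10⁻⁹ C)(34.5 V) = 2.06×10⁻⁷ J.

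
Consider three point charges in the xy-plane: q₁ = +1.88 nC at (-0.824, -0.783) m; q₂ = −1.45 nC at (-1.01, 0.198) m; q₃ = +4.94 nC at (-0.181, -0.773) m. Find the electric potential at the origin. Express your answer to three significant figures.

The total potential is the scalar sum of each charge's contribution, V = Σ kqᵢ/rᵢ.
Distances from the field point to each charge: r₁ = 1.14 m, r₂ = 1.03 m, r₃ = 0.794 m.
V = k[(1.88×10⁻⁹)/(1.14) + (-1.45×10⁻⁹)/(1.03) + (4.94×10⁻⁹)/(0.794)] = 58.1 V.

58.1 V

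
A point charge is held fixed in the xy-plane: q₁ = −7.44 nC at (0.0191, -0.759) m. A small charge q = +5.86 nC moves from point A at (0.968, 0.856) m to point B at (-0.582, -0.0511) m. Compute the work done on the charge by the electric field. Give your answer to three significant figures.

2.13×10⁻⁷ J

The work done by the electric force is W_field = −ΔU = −q(V_B − V_A) = q(V_A − V_B).
At A: distance to the source charge is 1.87 m; V_A = kq₁/r = -35.7 V.
At B: distance to the source charge is 0.929 m; V_B = kq₁/r = -72.0 V.
ΔV = V_B − V_A = -36.3 V.
W_field = −qΔV = −(5.86×10⁻⁹ C)(-36.3 V) = 2.13×10⁻⁷ J.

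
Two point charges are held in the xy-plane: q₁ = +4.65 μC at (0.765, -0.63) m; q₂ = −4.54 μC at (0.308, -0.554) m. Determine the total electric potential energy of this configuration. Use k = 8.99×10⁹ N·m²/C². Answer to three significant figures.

The work to assemble the configuration equals its total potential energy, U = Σ kqᵢqⱼ/rᵢⱼ over all pairs.
Pair separations: r₁₂ = 0.463 m.
U = (-0.410) = -0.410 J.

-0.410 J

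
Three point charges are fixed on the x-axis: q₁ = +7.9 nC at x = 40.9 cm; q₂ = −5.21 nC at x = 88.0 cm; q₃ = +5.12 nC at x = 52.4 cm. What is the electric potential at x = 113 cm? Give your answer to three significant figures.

The total potential is the scalar sum of each charge's contribution, V = Σ kqᵢ/rᵢ.
Distances from the field point to each charge: r₁ = 0.721 m, r₂ = 0.250 m, r₃ = 0.606 m.
V = k[(7.90×10⁻⁹)/(0.721) + (-5.21×10⁻⁹)/(0.250) + (5.12×10⁻⁹)/(0.606)] = -12.9 V.

-12.9 V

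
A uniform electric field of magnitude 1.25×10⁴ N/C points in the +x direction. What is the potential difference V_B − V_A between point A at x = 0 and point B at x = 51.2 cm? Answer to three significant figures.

-6400 V

In a uniform field, potential decreases in the direction of E: V_B − V_A = −E·Δx.
V_B − V_A = −(1.25×10⁴ V/m)(0.512 m) = -6400 V.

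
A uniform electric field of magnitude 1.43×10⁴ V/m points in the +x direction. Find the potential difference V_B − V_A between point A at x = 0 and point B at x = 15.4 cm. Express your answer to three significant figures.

-2200 V

In a uniform field, potential decreases in the direction of E: V_B − V_A = −E·Δx.
V_B − V_A = −(1.43×10⁴ V/m)(0.154 m) = -2200 V.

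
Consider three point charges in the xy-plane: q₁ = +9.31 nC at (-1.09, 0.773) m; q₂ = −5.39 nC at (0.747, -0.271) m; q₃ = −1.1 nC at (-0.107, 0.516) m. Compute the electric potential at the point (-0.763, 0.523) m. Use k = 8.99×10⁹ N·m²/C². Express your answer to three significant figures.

The total potential is the scalar sum of each charge's contribution, V = Σ kqᵢ/rᵢ.
Distances from the field point to each charge: r₁ = 0.412 m, r₂ = 1.71 m, r₃ = 0.656 m.
V = k[(9.31×10⁻⁹)/(0.412) + (-5.39×10⁻⁹)/(1.71) + (-1.10×10⁻⁹)/(0.656)] = 160 V.

160 V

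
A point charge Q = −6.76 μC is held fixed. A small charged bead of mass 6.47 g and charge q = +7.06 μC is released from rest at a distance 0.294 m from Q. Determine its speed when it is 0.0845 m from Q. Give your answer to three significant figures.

Only the electrostatic force acts, so mechanical energy is conserved: ½mv² = U₁ − U₂ = kQq(1/r₁ − 1/r₂).
U₁ − U₂ = (8.99×10⁹ N·m²/C²)(-6.76×10⁻⁶ C)(7.06×10⁻⁶ C)(1/0.294 − 1/0.0845) = 3.62 J.
v = √(2·3.62/6.47×10⁻³) = 33.4 m/s.

33.4 m/s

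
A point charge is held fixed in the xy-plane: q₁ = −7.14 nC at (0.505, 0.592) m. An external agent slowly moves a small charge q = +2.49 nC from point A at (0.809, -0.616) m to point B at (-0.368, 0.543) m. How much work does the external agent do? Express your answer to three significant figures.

For quasistatic motion the external work equals the change in potential energy: W_ext = qΔV = q(V_B − V_A).
At A: distance to the source charge is 1.25 m; V_A = kq₁/r = -51.5 V.
At B: distance to the source charge is 0.874 m; V_B = kq₁/r = -73.4 V.
ΔV = V_B − V_A = -21.9 V.
W_ext = qΔV = (2.49×10⁻⁹ C)(-21.9 V) = -5.45×10⁻⁸ J.

-5.45×10⁻⁸ J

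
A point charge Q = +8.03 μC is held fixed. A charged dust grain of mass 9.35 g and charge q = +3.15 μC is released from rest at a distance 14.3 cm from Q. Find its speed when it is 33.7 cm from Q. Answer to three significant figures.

Only the electrostatic force acts, so mechanical energy is conserved: ½mv² = U₁ − U₂ = kQq(1/r₁ − 1/r₂).
U₁ − U₂ = (8.99×10⁹ N·m²/C²)(8.03×10⁻⁶ C)(3.15×10⁻⁶ C)(1/0.143 − 1/0.337) = 0.915 J.
v = √(2·0.915/9.35×10⁻³) = 14.0 m/s.

14.0 m/s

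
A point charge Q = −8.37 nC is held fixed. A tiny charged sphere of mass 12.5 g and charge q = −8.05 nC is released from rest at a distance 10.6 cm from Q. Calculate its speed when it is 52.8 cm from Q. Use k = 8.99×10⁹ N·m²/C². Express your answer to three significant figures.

0.0270 m/s

Only the electrostatic force acts, so mechanical energy is conserved: ½mv² = U₁ − U₂ = kQq(1/r₁ − 1/r₂).
U₁ − U₂ = (8.99×10⁹ N·m²/C²)(-8.37×10⁻⁹ C)(-8.05×10⁻⁹ C)(1/0.106 − 1/0.528) = 4.57×10⁻⁶ J.
v = √(2·4.57×10⁻⁶/0.0125) = 0.0270 m/s.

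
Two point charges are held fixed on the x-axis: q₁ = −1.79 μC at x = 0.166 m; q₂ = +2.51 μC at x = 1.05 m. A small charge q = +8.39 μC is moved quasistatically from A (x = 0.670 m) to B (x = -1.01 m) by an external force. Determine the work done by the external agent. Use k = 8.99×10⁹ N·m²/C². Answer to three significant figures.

For quasistatic motion the external work equals the change in potential energy: W_ext = qΔV = q(V_B − V_A).
At A: distances to the source charges are 0.504 m, 0.380 m; V_A = Σ kqᵢ/rᵢ = 2.75×10⁴ V.
At B: distances to the source charges are 1.18 m, 2.06 m; V_B = Σ kqᵢ/rᵢ = -2730 V.
ΔV = V_B − V_A = -3.02×10⁴ V.
W_ext = qΔV = (8.39×10⁻⁶ C)(-3.02×10⁴ V) = -0.253 J.

-0.253 J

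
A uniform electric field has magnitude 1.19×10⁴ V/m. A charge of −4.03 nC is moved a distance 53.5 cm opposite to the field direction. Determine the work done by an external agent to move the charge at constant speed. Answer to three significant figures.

-2.57×10⁻⁵ J

The potential change for a displacement 53.5 cm opposite to the field direction is ΔV = +Ed = 6370 V.
W_ext = qΔV = -2.57×10⁻⁵ J.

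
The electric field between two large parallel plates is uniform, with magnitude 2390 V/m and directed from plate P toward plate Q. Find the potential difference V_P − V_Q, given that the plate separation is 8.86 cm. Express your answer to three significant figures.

In a uniform field, potential decreases in the direction of E: ΔV = −E·d for a displacement d parallel to E.
Going from Q to P is a displacement of 8.86 cm opposite to the field, so V_P − V_Q = +Ed = 212 V.

212 V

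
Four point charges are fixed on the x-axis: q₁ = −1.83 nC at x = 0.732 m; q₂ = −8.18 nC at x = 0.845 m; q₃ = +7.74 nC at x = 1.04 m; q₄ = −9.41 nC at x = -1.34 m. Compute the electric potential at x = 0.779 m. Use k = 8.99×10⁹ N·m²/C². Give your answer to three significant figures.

Electric potential is a scalar, so the contributions from each charge add algebraically: V = Σ kqᵢ/rᵢ.
Distances from the field point to each charge: r₁ = 0.0470 m, r₂ = 0.0660 m, r₃ = 0.261 m, r₄ = 2.12 m.
V = k[(-1.83×10⁻⁹)/(0.0470) + (-8.18×10⁻⁹)/(0.0660) + (7.74×10⁻⁹)/(0.261) + (-9.41×10⁻⁹)/(2.12)] = -1240 V.

-1240 V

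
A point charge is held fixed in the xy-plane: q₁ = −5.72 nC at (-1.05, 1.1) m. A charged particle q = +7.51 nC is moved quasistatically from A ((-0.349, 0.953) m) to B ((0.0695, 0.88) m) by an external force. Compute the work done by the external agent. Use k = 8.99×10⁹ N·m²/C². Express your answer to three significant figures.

For quasistatic motion the external work equals the change in potential energy: W_ext = qΔV = q(V_B − V_A).
At A: distance to the source charge is 0.716 m; V_A = kq₁/r = -71.8 V.
At B: distance to the source charge is 1.14 m; V_B = kq₁/r = -45.1 V.
ΔV = V_B − V_A = 26.7 V.
W_ext = qΔV = (7.51×10⁻⁹ C)(26.7 V) = 2.01×10⁻⁷ J.

2.01×10⁻⁷ J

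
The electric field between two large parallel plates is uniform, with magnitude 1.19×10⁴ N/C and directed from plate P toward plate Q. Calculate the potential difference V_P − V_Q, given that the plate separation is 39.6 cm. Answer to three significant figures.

4710 V

In a uniform field, potential decreases in the direction of E: ΔV = −E·d for a displacement d parallel to E.
Going from Q to P is a displacement of 39.6 cm opposite to the field, so V_P − V_Q = +Ed = 4710 V.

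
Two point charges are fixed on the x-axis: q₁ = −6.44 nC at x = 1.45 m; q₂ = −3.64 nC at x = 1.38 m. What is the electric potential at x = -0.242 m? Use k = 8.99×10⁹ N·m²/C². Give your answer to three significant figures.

Electric potential is a scalar, so the contributions from each charge add algebraically: V = Σ kqᵢ/rᵢ.
Distances from the field point to each charge: r₁ = 1.69 m, r₂ = 1.62 m.
V = k[(-6.44×10⁻⁹)/(1.69) + (-3.64×10⁻⁹)/(1.62)] = -54.4 V.

-54.4 V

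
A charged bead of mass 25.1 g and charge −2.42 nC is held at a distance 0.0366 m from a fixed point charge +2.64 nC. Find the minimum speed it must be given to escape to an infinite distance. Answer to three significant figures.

To just escape, total mechanical energy must reach zero at infinity: ½mv²_min + U = 0, so ½mv²_min = −U = |kQq|/r.
|U| = |kQq|/r = (8.99×10⁹ N·m²/C²)(2.64×10⁻⁹)(2.42×10⁻⁹)/(0.0366) = 1.57×10⁻⁶ J.
v_min = √(2|U|/m) = √(2·1.57×10⁻⁶/0.0251) = 0.0112 m/s.

0.0112 m/s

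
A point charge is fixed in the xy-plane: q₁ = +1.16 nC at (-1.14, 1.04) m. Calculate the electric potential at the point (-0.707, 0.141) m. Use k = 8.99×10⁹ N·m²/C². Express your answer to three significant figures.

10.5 V

The total potential is the scalar sum of each charge's contribution, V = Σ kqᵢ/rᵢ.
Distances from the field point to each charge: r₁ = 0.998 m.
V = k[(1.16×10⁻⁹)/(0.998)] = 10.5 V.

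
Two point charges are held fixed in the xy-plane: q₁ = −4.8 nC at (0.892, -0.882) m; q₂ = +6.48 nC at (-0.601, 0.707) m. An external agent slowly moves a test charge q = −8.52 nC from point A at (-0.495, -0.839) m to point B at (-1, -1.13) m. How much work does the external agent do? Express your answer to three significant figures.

-1.60×10⁻⁸ J

For quasistatic motion the external work equals the change in potential energy: W_ext = qΔV = q(V_B − V_A).
At A: distances to the source charges are 1.39 m, 1.55 m; V_A = Σ kqᵢ/rᵢ = 6.50 V.
At B: distances to the source charges are 1.91 m, 1.88 m; V_B = Σ kqᵢ/rᵢ = 8.38 V.
ΔV = V_B − V_A = 1.88 V.
W_ext = qΔV = (-8.52×10⁻⁹ C)(1.88 V) = -1.60×10⁻⁸ J.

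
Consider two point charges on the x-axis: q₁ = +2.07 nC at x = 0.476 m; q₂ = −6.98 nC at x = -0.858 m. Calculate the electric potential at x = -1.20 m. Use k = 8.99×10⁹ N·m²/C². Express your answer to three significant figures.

The total potential is the scalar sum of each charge's contribution, V = Σ kqᵢ/rᵢ.
Distances from the field point to each charge: r₁ = 1.68 m, r₂ = 0.342 m.
V = k[(2.07×10⁻⁹)/(1.68) + (-6.98×10⁻⁹)/(0.342)] = -172 V.

-172 V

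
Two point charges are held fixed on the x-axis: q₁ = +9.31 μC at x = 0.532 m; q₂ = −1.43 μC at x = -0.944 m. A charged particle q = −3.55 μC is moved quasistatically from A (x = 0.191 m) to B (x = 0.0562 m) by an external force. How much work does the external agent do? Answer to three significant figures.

For quasistatic motion the external work equals the change in potential energy: W_ext = qΔV = q(V_B − V_A).
At A: distances to the source charges are 0.341 m, 1.14 m; V_A = Σ kqᵢ/rᵢ = 2.34×10⁵ V.
At B: distances to the source charges are 0.476 m, 1.00 m; V_B = Σ kqᵢ/rᵢ = 1.63×10⁵ V.
ΔV = V_B − V_A = -7.11×10⁴ V.
W_ext = qΔV = (-3.55×10⁻⁶ C)(-7.11×10⁴ V) = 0.252 J.

0.252 J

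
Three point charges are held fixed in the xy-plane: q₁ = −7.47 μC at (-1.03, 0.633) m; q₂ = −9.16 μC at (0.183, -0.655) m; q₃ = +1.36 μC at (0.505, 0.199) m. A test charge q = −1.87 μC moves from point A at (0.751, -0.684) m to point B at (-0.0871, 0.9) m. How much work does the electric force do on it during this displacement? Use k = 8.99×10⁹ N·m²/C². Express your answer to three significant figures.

0.102 J

The work done by the electric force is W_field = −ΔU = −q(V_B − V_A) = q(V_A − V_B).
At A: distances to the source charges are 2.22 m, 0.569 m, 0.917 m; V_A = Σ kqᵢ/rᵢ = -1.62×10⁵ V.
At B: distances to the source charges are 0.980 m, 1.58 m, 0.918 m; V_B = Σ kqᵢ/rᵢ = -1.07×10⁵ V.
ΔV = V_B − V_A = 5.44×10⁴ V.
W_field = −qΔV = −(-1.87×10⁻⁶ C)(5.44×10⁴ V) = 0.102 J.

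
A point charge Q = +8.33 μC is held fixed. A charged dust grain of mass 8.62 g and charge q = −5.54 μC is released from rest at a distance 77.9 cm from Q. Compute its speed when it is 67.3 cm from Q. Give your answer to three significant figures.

Only the electrostatic force acts, so mechanical energy is conserved: ½mv² = U₁ − U₂ = kQq(1/r₁ − 1/r₂).
U₁ − U₂ = (8.99×10⁹ N·m²/C²)(8.33×10⁻⁶ C)(-5.54×10⁻⁶ C)(1/0.779 − 1/0.673) = 0.0839 J.
v = √(2·0.0839/8.62×10⁻³) = 4.41 m/s.

4.41 m/s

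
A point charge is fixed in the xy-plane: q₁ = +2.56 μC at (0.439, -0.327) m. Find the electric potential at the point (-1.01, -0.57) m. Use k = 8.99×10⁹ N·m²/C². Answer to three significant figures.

The total potential is the scalar sum of each charge's contribution, V = Σ kqᵢ/rᵢ.
Distances from the field point to each charge: r₁ = 1.47 m.
V = k[(2.56×10⁻⁶)/(1.47)] = 1.57×10⁴ V.

1.57×10⁴ V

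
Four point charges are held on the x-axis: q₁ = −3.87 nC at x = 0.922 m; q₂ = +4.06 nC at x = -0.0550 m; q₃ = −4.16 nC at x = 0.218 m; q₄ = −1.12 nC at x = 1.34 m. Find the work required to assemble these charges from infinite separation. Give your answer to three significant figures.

The assembly work is the sum of pairwise potential energies, U = Σ_{i<j} kqᵢqⱼ/rᵢⱼ.
Pair separations: r₁₂ = 0.977 m, r₁₃ = 0.704 m, r₁₄ = 0.418 m, r₂₃ = 0.273 m, r₂₄ = 1.40 m, r₃₄ = 1.12 m.
Summing all 6 pair terms gives U = -3.94×10⁻⁷ J.

-3.94×10⁻⁷ J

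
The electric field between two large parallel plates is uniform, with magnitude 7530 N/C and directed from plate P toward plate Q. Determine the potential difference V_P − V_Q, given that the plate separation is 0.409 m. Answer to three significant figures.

In a uniform field, potential decreases in the direction of E: ΔV = −E·d for a displacement d parallel to E.
Going from Q to P is a displacement of 0.409 m opposite to the field, so V_P − V_Q = +Ed = 3080 V.

3080 V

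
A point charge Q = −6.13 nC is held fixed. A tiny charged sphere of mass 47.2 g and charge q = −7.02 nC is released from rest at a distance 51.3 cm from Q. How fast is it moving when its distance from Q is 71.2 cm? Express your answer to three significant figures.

Only the electrostatic force acts, so mechanical energy is conserved: ½mv² = U₁ − U₂ = kQq(1/r₁ − 1/r₂).
U₁ − U₂ = (8.99×10⁹ N·m²/C²)(-6.13×10⁻⁹ C)(-7.02×10⁻⁹ C)(1/0.513 − 1/0.712) = 2.11×10⁻⁷ J.
v = √(2·2.11×10⁻⁷/0.0472) = 2.99×10⁻³ m/s.

2.99×10⁻³ m/s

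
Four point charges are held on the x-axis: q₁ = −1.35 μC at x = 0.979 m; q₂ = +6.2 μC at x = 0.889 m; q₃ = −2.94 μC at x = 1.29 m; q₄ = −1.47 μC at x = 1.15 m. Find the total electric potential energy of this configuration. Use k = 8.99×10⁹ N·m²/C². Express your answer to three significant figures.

-1.06 J

The work to assemble the configuration equals its total potential energy, U = Σ kqᵢqⱼ/rᵢⱼ over all pairs.
Pair separations: r₁₂ = 0.0900 m, r₁₃ = 0.311 m, r₁₄ = 0.171 m, r₂₃ = 0.401 m, r₂₄ = 0.261 m, r₃₄ = 0.140 m.
Summing all 6 pair terms gives U = -1.06 J.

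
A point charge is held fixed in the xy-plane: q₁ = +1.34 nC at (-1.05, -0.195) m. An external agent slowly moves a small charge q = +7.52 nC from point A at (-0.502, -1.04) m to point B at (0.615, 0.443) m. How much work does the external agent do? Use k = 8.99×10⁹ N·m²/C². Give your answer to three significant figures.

For quasistatic motion the external work equals the change in potential energy: W_ext = qΔV = q(V_B − V_A).
At A: distance to the source charge is 1.01 m; V_A = kq₁/r = 12.0 V.
At B: distance to the source charge is 1.78 m; V_B = kq₁/r = 6.76 V.
ΔV = V_B − V_A = -5.21 V.
W_ext = qΔV = (7.52×10⁻⁹ C)(-5.21 V) = -3.91×10⁻⁸ J.

-3.91×10⁻⁸ J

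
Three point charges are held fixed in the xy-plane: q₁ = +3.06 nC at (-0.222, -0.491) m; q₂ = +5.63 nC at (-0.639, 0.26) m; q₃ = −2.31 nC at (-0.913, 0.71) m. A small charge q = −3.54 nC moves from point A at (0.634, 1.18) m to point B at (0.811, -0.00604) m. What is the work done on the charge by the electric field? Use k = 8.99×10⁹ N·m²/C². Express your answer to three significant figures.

The work done by the electric force is W_field = −ΔU = −q(V_B − V_A) = q(V_A − V_B).
At A: distances to the source charges are 1.88 m, 1.57 m, 1.62 m; V_A = Σ kqᵢ/rᵢ = 34.0 V.
At B: distances to the source charges are 1.14 m, 1.47 m, 1.87 m; V_B = Σ kqᵢ/rᵢ = 47.3 V.
ΔV = V_B − V_A = 13.3 V.
W_field = −qΔV = −(-3.54×10⁻⁹ C)(13.3 V) = 4.70×10⁻⁸ J.

4.70×10⁻⁸ J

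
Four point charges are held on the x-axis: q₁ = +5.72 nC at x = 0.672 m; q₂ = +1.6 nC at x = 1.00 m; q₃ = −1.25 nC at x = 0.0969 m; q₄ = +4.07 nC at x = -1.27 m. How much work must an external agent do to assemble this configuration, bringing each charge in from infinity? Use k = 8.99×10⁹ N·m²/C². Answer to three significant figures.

2.19×10⁻⁷ J

The assembly work is the sum of pairwise potential energies, U = Σ_{i<j} kqᵢqⱼ/rᵢⱼ.
Pair separations: r₁₂ = 0.328 m, r₁₃ = 0.575 m, r₁₄ = 1.94 m, r₂₃ = 0.903 m, r₂₄ = 2.27 m, r₃₄ = 1.37 m.
Summing all 6 pair terms gives U = 2.19×10⁻⁷ J.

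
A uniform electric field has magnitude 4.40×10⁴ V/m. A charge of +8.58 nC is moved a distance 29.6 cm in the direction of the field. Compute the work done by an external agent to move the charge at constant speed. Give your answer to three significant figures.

-1.12×10⁻⁴ J

The potential change for a displacement 29.6 cm in the direction of the field is ΔV = −Ed = -1.30×10⁴ V.
W_ext = qΔV = -1.12×10⁻⁴ J.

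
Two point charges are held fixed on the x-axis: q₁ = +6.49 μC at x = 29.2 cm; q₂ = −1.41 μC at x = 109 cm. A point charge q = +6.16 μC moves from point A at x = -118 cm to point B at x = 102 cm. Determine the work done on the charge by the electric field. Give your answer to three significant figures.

0.832 J

The work done by the electric force is W_field = −ΔU = −q(V_B − V_A) = q(V_A − V_B).
At A: distances to the source charges are 1.47 m, 2.27 m; V_A = Σ kqᵢ/rᵢ = 3.41×10⁴ V.
At B: distances to the source charges are 0.728 m, 0.0700 m; V_B = Σ kqᵢ/rᵢ = -1.01×10⁵ V.
ΔV = V_B − V_A = -1.35×10⁵ V.
W_field = −qΔV = −(6.16×10⁻⁶ C)(-1.35×10⁵ V) = 0.832 J.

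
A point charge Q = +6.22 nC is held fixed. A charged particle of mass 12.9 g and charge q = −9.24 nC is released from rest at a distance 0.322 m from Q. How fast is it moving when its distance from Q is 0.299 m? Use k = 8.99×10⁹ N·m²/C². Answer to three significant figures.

Only the electrostatic force acts, so mechanical energy is conserved: ½mv² = U₁ − U₂ = kQq(1/r₁ − 1/r₂).
U₁ − U₂ = (8.99×10⁹ N·m²/C²)(6.22×10⁻⁹ C)(-9.24×10⁻⁹ C)(1/0.322 − 1/0.299) = 1.23×10⁻⁷ J.
v = √(2·1.23×10⁻⁷/0.0129) = 4.37×10⁻³ m/s.

4.37×10⁻³ m/s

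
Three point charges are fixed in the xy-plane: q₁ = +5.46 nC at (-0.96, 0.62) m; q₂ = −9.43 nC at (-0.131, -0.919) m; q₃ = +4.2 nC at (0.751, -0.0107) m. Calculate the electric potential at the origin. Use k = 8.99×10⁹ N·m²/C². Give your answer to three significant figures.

1.90 V

Electric potential is a scalar, so the contributions from each charge add algebraically: V = Σ kqᵢ/rᵢ.
Distances from the field point to each charge: r₁ = 1.14 m, r₂ = 0.928 m, r₃ = 0.751 m.
V = k[(5.46×10⁻⁹)/(1.14) + (-9.43×10⁻⁹)/(0.928) + (4.20×10⁻⁹)/(0.751)] = 1.90 V.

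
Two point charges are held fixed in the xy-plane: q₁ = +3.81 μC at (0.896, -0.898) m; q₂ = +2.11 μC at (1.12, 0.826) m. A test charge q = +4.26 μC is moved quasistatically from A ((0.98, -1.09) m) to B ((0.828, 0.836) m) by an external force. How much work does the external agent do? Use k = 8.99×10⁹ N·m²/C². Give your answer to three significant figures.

For quasistatic motion the external work equals the change in potential energy: W_ext = qΔV = q(V_B − V_A).
At A: distances to the source charges are 0.210 m, 1.92 m; V_A = Σ kqᵢ/rᵢ = 1.73×10⁵ V.
At B: distances to the source charges are 1.74 m, 0.292 m; V_B = Σ kqᵢ/rᵢ = 8.47×10⁴ V.
ΔV = V_B − V_A = -8.87×10⁴ V.
W_ext = qΔV = (4.26×10⁻⁶ C)(-8.87×10⁴ V) = -0.378 J.

-0.378 J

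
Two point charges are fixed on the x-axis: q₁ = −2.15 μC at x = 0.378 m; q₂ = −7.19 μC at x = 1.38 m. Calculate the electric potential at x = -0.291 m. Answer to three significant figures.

Electric potential is a scalar, so the contributions from each charge add algebraically: V = Σ kqᵢ/rᵢ.
Distances from the field point to each charge: r₁ = 0.669 m, r₂ = 1.67 m.
V = k[(-2.15×10⁻⁶)/(0.669) + (-7.19×10⁻⁶)/(1.67)] = -6.76×10⁴ V.

-6.76×10⁴ V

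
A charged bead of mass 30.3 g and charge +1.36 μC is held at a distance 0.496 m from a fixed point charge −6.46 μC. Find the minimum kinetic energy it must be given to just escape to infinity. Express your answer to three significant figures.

0.159 J

To just escape, total mechanical energy must reach zero at infinity: ½mv²_min + U = 0, so ½mv²_min = −U = |kQq|/r.
|U| = |kQq|/r = (8.99×10⁹ N·m²/C²)(6.46×10⁻⁶)(1.36×10⁻⁶)/(0.496) = 0.159 J.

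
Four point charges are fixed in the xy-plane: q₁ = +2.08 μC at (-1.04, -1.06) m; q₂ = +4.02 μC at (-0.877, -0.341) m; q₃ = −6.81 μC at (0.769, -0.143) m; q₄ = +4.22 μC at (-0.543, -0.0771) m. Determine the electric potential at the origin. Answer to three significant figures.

4.19×10⁴ V

The total potential is the scalar sum of each charge's contribution, V = Σ kqᵢ/rᵢ.
Distances from the field point to each charge: r₁ = 1.48 m, r₂ = 0.941 m, r₃ = 0.782 m, r₄ = 0.548 m.
V = k[(2.08×10⁻⁶)/(1.48) + (4.02×10⁻⁶)/(0.941) + (-6.81×10⁻⁶)/(0.782) + (4.22×10⁻⁶)/(0.548)] = 4.19×10⁴ V.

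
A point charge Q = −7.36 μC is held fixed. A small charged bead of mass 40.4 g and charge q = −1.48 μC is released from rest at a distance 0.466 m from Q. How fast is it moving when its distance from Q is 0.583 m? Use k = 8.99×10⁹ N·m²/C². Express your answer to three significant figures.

1.44 m/s

Only the electrostatic force acts, so mechanical energy is conserved: ½mv² = U₁ − U₂ = kQq(1/r₁ − 1/r₂).
U₁ − U₂ = (8.99×10⁹ N·m²/C²)(-7.36×10⁻⁶ C)(-1.48×10⁻⁶ C)(1/0.466 − 1/0.583) = 0.0422 J.
v = √(2·0.0422/0.0404) = 1.44 m/s.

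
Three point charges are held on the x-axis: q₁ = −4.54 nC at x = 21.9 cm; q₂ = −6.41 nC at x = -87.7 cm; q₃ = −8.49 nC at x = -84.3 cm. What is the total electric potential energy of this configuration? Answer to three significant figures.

The work to assemble the configuration equals its total potential energy, U = Σ kqᵢqⱼ/rᵢⱼ over all pairs.
Pair separations: r₁₂ = 1.10 m, r₁₃ = 1.06 m, r₂₃ = 0.0340 m.
U = (2.39×10⁻⁷) + (3.26×10⁻⁷) + (1.44×10⁻⁵) = 1.50×10⁻⁵ J.

1.50×10⁻⁵ J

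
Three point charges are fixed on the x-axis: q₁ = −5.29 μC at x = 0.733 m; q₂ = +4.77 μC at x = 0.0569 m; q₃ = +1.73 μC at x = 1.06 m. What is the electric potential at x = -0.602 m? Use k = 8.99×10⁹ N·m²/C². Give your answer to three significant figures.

The total potential is the scalar sum of each charge's contribution, V = Σ kqᵢ/rᵢ.
Distances from the field point to each charge: r₁ = 1.33 m, r₂ = 0.659 m, r₃ = 1.66 m.
V = k[(-5.29×10⁻⁶)/(1.33) + (4.77×10⁻⁶)/(0.659) + (1.73×10⁻⁶)/(1.66)] = 3.88×10⁴ V.

3.88×10⁴ V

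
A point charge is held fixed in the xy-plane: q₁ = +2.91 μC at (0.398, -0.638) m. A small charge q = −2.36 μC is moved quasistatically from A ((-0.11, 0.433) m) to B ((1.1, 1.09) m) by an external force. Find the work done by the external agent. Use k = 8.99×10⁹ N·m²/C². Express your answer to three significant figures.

For quasistatic motion the external work equals the change in potential energy: W_ext = qΔV = q(V_B − V_A).
At A: distance to the source charge is 1.19 m; V_A = kq₁/r = 2.21×10⁴ V.
At B: distance to the source charge is 1.87 m; V_B = kq₁/r = 1.40×10⁴ V.
ΔV = V_B − V_A = -8040 V.
W_ext = qΔV = (-2.36×10⁻⁶ C)(-8040 V) = 0.0190 J.

0.0190 J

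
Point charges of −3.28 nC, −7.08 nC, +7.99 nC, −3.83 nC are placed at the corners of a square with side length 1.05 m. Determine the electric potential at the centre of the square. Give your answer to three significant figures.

Electric potential is a scalar, so the contributions from each charge add algebraically: V = Σ kqᵢ/rᵢ.
The distance from each corner to the centre is a√2/2 = 0.742 m.
V = k[(-3.28×10⁻⁹)/(0.742) + (-7.08×10⁻⁹)/(0.742) + (7.99×10⁻⁹)/(0.742) + (-3.83×10⁻⁹)/(0.742)] = -75.1 V.

-75.1 V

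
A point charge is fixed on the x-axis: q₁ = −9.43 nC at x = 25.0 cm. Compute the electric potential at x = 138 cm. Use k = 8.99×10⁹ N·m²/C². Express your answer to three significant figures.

-75.0 V

Electric potential is a scalar, so the contributions from each charge add algebraically: V = Σ kqᵢ/rᵢ.
V = k[(-9.43×10⁻⁹)/(1.13)] = -75.0 V.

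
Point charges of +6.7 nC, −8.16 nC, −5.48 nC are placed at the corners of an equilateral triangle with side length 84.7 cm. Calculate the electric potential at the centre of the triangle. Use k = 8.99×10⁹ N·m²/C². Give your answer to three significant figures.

-128 V

The total potential is the scalar sum of each charge's contribution, V = Σ kqᵢ/rᵢ.
The distance from each vertex to the centroid is a/√3 = 0.489 m.
V = k[(6.70×10⁻⁹)/(0.489) + (-8.16×10⁻⁹)/(0.489) + (-5.48×10⁻⁹)/(0.489)] = -128 V.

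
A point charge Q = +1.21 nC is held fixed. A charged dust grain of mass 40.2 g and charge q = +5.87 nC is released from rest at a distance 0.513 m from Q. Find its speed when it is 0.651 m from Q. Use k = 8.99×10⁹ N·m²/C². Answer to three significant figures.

Only the electrostatic force acts, so mechanical energy is conserved: ½mv² = U₁ − U₂ = kQq(1/r₁ − 1/r₂).
U₁ − U₂ = (8.99×10⁹ N·m²/C²)(1.21×10⁻⁹ C)(5.87×10⁻⁹ C)(1/0.513 − 1/0.651) = 2.64×10⁻⁸ J.
v = √(2·2.64×10⁻⁸/0.0402) = 1.15×10⁻³ m/s.

1.15×10⁻³ m/s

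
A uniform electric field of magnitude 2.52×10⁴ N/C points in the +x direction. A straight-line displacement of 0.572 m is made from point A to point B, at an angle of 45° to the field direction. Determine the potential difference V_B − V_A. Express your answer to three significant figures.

-1.02×10⁴ V

Only the component of displacement along E changes the potential: ΔV = −E·d·cosθ.
ΔV = −(2.52×10⁴ V/m)(0.572 m)cos45° = -1.02×10⁴ V.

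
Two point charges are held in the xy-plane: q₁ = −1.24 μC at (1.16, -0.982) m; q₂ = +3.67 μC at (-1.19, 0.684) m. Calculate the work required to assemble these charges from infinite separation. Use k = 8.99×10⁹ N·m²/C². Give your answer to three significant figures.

-0.0142 J

The assembly work is the sum of pairwise potential energies, U = Σ_{i<j} kqᵢqⱼ/rᵢⱼ.
Pair separations: r₁₂ = 2.88 m.
U = (-0.0142) = -0.0142 J.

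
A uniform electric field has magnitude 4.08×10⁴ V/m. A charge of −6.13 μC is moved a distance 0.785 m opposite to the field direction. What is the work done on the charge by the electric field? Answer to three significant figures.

The potential change for a displacement 0.785 m opposite to the field direction is ΔV = +Ed = 3.20×10⁴ V.
W_field = −qΔV = 0.196 J.

0.196 J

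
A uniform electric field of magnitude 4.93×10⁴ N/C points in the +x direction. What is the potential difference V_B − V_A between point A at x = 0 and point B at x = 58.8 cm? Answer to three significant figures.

-2.90×10⁴ V

In a uniform field, potential decreases in the direction of E: V_B − V_A = −E·Δx.
V_B − V_A = −(4.93×10⁴ V/m)(0.588 m) = -2.90×10⁴ V.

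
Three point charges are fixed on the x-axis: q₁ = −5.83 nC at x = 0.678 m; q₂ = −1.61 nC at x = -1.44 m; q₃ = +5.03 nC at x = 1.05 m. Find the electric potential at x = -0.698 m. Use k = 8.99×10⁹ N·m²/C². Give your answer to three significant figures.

Electric potential is a scalar, so the contributions from each charge add algebraically: V = Σ kqᵢ/rᵢ.
Distances from the field point to each charge: r₁ = 1.38 m, r₂ = 0.742 m, r₃ = 1.75 m.
V = k[(-5.83×10⁻⁹)/(1.38) + (-1.61×10⁻⁹)/(0.742) + (5.03×10⁻⁹)/(1.75)] = -31.7 V.

-31.7 V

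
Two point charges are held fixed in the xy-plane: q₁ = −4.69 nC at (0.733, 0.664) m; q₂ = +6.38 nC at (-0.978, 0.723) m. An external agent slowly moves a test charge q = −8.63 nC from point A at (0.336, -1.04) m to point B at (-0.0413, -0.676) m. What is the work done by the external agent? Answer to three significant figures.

-4.17×10⁻⁸ J

For quasistatic motion the external work equals the change in potential energy: W_ext = qΔV = q(V_B − V_A).
At A: distances to the source charges are 1.75 m, 2.20 m; V_A = Σ kqᵢ/rᵢ = 1.99 V.
At B: distances to the source charges are 1.55 m, 1.68 m; V_B = Σ kqᵢ/rᵢ = 6.82 V.
ΔV = V_B − V_A = 4.84 V.
W_ext = qΔV = (-8.63×10⁻⁹ C)(4.84 V) = -4.17×10⁻⁸ J.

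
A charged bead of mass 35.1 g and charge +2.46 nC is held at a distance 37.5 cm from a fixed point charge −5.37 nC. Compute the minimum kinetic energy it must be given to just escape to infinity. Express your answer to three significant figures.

3.17×10⁻⁷ J

To just escape, total mechanical energy must reach zero at infinity: ½mv²_min + U = 0, so ½mv²_min = −U = |kQq|/r.
|U| = |kQq|/r = (8.99×10⁹ N·m²/C²)(5.37×10⁻⁹)(2.46×10⁻⁹)/(0.375) = 3.17×10⁻⁷ J.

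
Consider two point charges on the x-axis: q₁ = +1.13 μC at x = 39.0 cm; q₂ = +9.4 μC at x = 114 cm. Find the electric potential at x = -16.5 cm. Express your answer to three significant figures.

The total potential is the scalar sum of each charge's contribution, V = Σ kqᵢ/rᵢ.
Distances from the field point to each charge: r₁ = 0.555 m, r₂ = 1.30 m.
V = k[(1.13×10⁻⁶)/(0.555) + (9.40×10⁻⁶)/(1.30)] = 8.31×10⁴ V.

8.31×10⁴ V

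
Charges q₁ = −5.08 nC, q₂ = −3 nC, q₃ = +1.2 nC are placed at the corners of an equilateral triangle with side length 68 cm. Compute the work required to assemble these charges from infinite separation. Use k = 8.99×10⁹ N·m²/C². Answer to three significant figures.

7.33×10⁻⁸ J

The assembly work is the sum of pairwise potential energies, U = Σ_{i<j} kqᵢqⱼ/rᵢⱼ.
All three pair separations equal the side length, 0.680 m.
U = (2.01×10⁻⁷) + (-8.06×10⁻⁸) + (-4.76×10⁻⁸) = 7.33×10⁻⁸ J.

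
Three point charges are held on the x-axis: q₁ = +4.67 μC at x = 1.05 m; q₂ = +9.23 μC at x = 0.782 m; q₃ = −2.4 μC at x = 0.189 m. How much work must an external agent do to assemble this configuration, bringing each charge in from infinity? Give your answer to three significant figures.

The assembly work is the sum of pairwise potential energies, U = Σ_{i<j} kqᵢqⱼ/rᵢⱼ.
Pair separations: r₁₂ = 0.268 m, r₁₃ = 0.861 m, r₂₃ = 0.593 m.
U = (1.45) + (-0.117) + (-0.336) = 0.993 J.

0.993 J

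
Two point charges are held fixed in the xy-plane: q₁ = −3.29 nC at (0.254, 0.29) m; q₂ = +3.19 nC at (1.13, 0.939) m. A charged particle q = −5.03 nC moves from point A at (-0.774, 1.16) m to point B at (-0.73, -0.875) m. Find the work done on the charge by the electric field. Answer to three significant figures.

-6.82×10⁻⁹ J

The work done by the electric force is W_field = −ΔU = −q(V_B − V_A) = q(V_A − V_B).
At A: distances to the source charges are 1.35 m, 1.92 m; V_A = Σ kqᵢ/rᵢ = -7.00 V.
At B: distances to the source charges are 1.52 m, 2.60 m; V_B = Σ kqᵢ/rᵢ = -8.36 V.
ΔV = V_B − V_A = -1.36 V.
W_field = −qΔV = −(-5.03×10⁻⁹ C)(-1.36 V) = -6.82×10⁻⁹ J.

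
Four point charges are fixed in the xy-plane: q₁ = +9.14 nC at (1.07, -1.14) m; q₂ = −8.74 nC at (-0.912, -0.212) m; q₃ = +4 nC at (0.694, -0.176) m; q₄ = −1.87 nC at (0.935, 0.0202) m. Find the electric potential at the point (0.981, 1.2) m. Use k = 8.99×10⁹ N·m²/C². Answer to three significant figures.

13.2 V

The total potential is the scalar sum of each charge's contribution, V = Σ kqᵢ/rᵢ.
Distances from the field point to each charge: r₁ = 2.34 m, r₂ = 2.36 m, r₃ = 1.41 m, r₄ = 1.18 m.
V = k[(9.14×10⁻⁹)/(2.34) + (-8.74×10⁻⁹)/(2.36) + (4.00×10⁻⁹)/(1.41) + (-1.87×10⁻⁹)/(1.18)] = 13.2 V.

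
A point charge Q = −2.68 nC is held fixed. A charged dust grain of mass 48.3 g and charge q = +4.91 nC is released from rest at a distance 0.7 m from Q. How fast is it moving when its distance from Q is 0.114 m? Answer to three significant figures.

6.00×10⁻³ m/s

Only the electrostatic force acts, so mechanical energy is conserved: ½mv² = U₁ − U₂ = kQq(1/r₁ − 1/r₂).
U₁ − U₂ = (8.99×10⁹ N·m²/C²)(-2.68×10⁻⁹ C)(4.91×10⁻⁹ C)(1/0.700 − 1/0.114) = 8.69×10⁻⁷ J.
v = √(2·8.69×10⁻⁷/0.0483) = 6.00×10⁻³ m/s.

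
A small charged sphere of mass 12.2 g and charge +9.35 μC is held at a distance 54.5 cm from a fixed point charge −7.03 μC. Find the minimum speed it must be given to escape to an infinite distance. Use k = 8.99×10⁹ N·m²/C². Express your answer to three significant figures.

13.3 m/s

To just escape, total mechanical energy must reach zero at infinity: ½mv²_min + U = 0, so ½mv²_min = −U = |kQq|/r.
|U| = |kQq|/r = (8.99×10⁹ N·m²/C²)(7.03×10⁻⁶)(9.35×10⁻⁶)/(0.545) = 1.08 J.
v_min = √(2|U|/m) = √(2·1.08/0.0122) = 13.3 m/s.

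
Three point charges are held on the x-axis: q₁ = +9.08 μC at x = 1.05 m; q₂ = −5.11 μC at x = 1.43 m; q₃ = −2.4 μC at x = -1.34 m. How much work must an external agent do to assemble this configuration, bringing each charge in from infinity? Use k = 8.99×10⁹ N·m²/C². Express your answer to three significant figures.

-1.14 J

The assembly work is the sum of pairwise potential energies, U = Σ_{i<j} kqᵢqⱼ/rᵢⱼ.
Pair separations: r₁₂ = 0.380 m, r₁₃ = 2.39 m, r₂₃ = 2.77 m.
U = (-1.10) + (-0.0820) + (0.0398) = -1.14 J.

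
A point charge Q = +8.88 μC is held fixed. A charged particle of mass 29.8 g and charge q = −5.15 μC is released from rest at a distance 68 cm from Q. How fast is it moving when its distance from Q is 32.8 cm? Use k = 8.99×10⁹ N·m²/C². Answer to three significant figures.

6.60 m/s

Only the electrostatic force acts, so mechanical energy is conserved: ½mv² = U₁ − U₂ = kQq(1/r₁ − 1/r₂).
U₁ − U₂ = (8.99×10⁹ N·m²/C²)(8.88×10⁻⁶ C)(-5.15×10⁻⁶ C)(1/0.680 − 1/0.328) = 0.649 J.
v = √(2·0.649/0.0298) = 6.60 m/s.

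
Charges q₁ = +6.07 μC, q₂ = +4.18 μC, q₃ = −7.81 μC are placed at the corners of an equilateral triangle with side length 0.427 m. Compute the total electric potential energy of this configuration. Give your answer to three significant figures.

-1.15 J

The work to assemble the configuration equals its total potential energy, U = Σ kqᵢqⱼ/rᵢⱼ over all pairs.
All three pair separations equal the side length, 0.427 m.
U = (0.534) + (-0.998) + (-0.687) = -1.15 J.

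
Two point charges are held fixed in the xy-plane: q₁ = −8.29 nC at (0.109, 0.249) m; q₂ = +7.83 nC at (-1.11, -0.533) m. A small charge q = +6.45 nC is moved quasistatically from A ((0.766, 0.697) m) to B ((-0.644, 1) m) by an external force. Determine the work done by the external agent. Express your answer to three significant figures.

2.33×10⁻⁷ J

For quasistatic motion the external work equals the change in potential energy: W_ext = qΔV = q(V_B − V_A).
At A: distances to the source charges are 0.795 m, 2.24 m; V_A = Σ kqᵢ/rᵢ = -62.3 V.
At B: distances to the source charges are 1.06 m, 1.60 m; V_B = Σ kqᵢ/rᵢ = -26.1 V.
ΔV = V_B − V_A = 36.2 V.
W_ext = qΔV = (6.45×10⁻⁹ C)(36.2 V) = 2.33×10⁻⁷ J.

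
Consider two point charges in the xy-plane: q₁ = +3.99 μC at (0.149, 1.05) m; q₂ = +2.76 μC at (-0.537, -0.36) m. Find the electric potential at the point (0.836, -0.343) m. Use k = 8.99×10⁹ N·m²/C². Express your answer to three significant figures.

4.12×10⁴ V

Electric potential is a scalar, so the contributions from each charge add algebraically: V = Σ kqᵢ/rᵢ.
Distances from the field point to each charge: r₁ = 1.55 m, r₂ = 1.37 m.
V = k[(3.99×10⁻⁶)/(1.55) + (2.76×10⁻⁶)/(1.37)] = 4.12×10⁴ V.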